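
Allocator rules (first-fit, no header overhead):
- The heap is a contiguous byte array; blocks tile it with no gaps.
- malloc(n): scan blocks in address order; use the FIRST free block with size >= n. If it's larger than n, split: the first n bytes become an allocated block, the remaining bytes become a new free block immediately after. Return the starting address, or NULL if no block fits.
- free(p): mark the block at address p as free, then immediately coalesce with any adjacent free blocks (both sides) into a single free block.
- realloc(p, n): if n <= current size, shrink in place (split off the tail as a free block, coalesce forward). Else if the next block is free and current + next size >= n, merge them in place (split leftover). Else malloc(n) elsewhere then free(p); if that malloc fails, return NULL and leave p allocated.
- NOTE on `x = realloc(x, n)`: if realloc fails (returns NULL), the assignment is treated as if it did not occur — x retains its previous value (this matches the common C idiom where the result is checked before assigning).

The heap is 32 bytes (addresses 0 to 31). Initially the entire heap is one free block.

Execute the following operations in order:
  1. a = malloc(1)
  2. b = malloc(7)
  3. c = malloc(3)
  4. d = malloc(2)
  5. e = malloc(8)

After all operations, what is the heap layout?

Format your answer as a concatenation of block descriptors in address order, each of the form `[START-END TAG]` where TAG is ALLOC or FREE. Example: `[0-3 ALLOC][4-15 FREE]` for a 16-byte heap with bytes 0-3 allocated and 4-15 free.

Op 1: a = malloc(1) -> a = 0; heap: [0-0 ALLOC][1-31 FREE]
Op 2: b = malloc(7) -> b = 1; heap: [0-0 ALLOC][1-7 ALLOC][8-31 FREE]
Op 3: c = malloc(3) -> c = 8; heap: [0-0 ALLOC][1-7 ALLOC][8-10 ALLOC][11-31 FREE]
Op 4: d = malloc(2) -> d = 11; heap: [0-0 ALLOC][1-7 ALLOC][8-10 ALLOC][11-12 ALLOC][13-31 FREE]
Op 5: e = malloc(8) -> e = 13; heap: [0-0 ALLOC][1-7 ALLOC][8-10 ALLOC][11-12 ALLOC][13-20 ALLOC][21-31 FREE]

Answer: [0-0 ALLOC][1-7 ALLOC][8-10 ALLOC][11-12 ALLOC][13-20 ALLOC][21-31 FREE]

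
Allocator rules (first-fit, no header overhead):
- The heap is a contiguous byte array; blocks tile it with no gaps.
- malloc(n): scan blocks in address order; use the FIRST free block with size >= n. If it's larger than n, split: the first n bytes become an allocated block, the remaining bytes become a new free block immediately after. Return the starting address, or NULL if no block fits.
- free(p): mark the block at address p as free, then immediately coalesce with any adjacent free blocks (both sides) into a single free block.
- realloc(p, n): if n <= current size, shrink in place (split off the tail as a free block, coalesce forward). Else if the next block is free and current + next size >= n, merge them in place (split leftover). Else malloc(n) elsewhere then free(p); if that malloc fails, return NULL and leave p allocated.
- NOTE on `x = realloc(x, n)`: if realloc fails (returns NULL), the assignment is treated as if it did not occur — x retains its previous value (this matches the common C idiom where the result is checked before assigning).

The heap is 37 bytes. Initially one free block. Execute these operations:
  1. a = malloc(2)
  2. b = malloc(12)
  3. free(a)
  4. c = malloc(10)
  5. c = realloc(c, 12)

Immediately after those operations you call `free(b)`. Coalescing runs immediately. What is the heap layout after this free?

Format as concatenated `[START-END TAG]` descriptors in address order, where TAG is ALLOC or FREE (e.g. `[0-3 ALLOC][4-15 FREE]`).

Answer: [0-13 FREE][14-25 ALLOC][26-36 FREE]

Derivation:
Op 1: a = malloc(2) -> a = 0; heap: [0-1 ALLOC][2-36 FREE]
Op 2: b = malloc(12) -> b = 2; heap: [0-1 ALLOC][2-13 ALLOC][14-36 FREE]
Op 3: free(a) -> (freed a); heap: [0-1 FREE][2-13 ALLOC][14-36 FREE]
Op 4: c = malloc(10) -> c = 14; heap: [0-1 FREE][2-13 ALLOC][14-23 ALLOC][24-36 FREE]
Op 5: c = realloc(c, 12) -> c = 14; heap: [0-1 FREE][2-13 ALLOC][14-25 ALLOC][26-36 FREE]
free(b): b = 2 -> block [2-13 ALLOC]; mark free, coalesce with adjacent free neighbors -> [0-13 FREE][14-25 ALLOC][26-36 FREE]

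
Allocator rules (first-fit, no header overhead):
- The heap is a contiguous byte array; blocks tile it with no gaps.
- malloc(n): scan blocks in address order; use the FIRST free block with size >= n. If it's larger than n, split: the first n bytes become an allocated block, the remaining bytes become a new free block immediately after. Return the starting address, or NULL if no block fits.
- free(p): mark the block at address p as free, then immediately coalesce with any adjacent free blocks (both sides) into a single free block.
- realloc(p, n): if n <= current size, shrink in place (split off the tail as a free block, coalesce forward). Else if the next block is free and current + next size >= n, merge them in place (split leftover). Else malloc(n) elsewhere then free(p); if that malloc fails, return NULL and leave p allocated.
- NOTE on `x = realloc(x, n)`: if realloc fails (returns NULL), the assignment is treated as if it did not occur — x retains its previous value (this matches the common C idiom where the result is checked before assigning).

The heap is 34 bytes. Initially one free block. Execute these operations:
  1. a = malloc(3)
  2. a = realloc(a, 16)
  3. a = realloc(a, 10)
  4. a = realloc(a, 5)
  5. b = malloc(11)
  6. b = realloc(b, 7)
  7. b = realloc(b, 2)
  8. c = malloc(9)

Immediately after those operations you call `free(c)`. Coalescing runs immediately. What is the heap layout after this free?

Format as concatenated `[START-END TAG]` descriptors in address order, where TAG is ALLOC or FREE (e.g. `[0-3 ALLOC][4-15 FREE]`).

Op 1: a = malloc(3) -> a = 0; heap: [0-2 ALLOC][3-33 FREE]
Op 2: a = realloc(a, 16) -> a = 0; heap: [0-15 ALLOC][16-33 FREE]
Op 3: a = realloc(a, 10) -> a = 0; heap: [0-9 ALLOC][10-33 FREE]
Op 4: a = realloc(a, 5) -> a = 0; heap: [0-4 ALLOC][5-33 FREE]
Op 5: b = malloc(11) -> b = 5; heap: [0-4 ALLOC][5-15 ALLOC][16-33 FREE]
Op 6: b = realloc(b, 7) -> b = 5; heap: [0-4 ALLOC][5-11 ALLOC][12-33 FREE]
Op 7: b = realloc(b, 2) -> b = 5; heap: [0-4 ALLOC][5-6 ALLOC][7-33 FREE]
Op 8: c = malloc(9) -> c = 7; heap: [0-4 ALLOC][5-6 ALLOC][7-15 ALLOC][16-33 FREE]
free(c): c = 7 -> block [7-15 ALLOC]; mark free, coalesce with adjacent free neighbors -> [0-4 ALLOC][5-6 ALLOC][7-33 FREE]

Answer: [0-4 ALLOC][5-6 ALLOC][7-33 FREE]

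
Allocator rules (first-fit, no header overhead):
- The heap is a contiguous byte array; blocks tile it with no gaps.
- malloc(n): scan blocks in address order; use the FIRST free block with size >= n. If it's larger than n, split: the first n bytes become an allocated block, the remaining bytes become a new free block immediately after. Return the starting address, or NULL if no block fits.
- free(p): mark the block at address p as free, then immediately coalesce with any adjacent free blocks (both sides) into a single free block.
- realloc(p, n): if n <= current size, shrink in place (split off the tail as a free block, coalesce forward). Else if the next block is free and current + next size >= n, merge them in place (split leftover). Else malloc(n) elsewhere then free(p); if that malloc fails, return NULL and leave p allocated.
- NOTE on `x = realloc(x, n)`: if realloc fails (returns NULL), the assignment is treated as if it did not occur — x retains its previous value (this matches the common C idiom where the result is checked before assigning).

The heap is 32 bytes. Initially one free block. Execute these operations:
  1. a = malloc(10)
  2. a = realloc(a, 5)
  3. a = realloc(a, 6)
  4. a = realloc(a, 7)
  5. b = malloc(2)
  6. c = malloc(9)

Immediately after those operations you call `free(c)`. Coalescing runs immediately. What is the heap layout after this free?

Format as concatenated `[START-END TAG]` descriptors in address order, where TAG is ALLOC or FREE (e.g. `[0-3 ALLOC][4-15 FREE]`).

Answer: [0-6 ALLOC][7-8 ALLOC][9-31 FREE]

Derivation:
Op 1: a = malloc(10) -> a = 0; heap: [0-9 ALLOC][10-31 FREE]
Op 2: a = realloc(a, 5) -> a = 0; heap: [0-4 ALLOC][5-31 FREE]
Op 3: a = realloc(a, 6) -> a = 0; heap: [0-5 ALLOC][6-31 FREE]
Op 4: a = realloc(a, 7) -> a = 0; heap: [0-6 ALLOC][7-31 FREE]
Op 5: b = malloc(2) -> b = 7; heap: [0-6 ALLOC][7-8 ALLOC][9-31 FREE]
Op 6: c = malloc(9) -> c = 9; heap: [0-6 ALLOC][7-8 ALLOC][9-17 ALLOC][18-31 FREE]
free(c): c = 9 -> block [9-17 ALLOC]; mark free, coalesce with adjacent free neighbors -> [0-6 ALLOC][7-8 ALLOC][9-31 FREE]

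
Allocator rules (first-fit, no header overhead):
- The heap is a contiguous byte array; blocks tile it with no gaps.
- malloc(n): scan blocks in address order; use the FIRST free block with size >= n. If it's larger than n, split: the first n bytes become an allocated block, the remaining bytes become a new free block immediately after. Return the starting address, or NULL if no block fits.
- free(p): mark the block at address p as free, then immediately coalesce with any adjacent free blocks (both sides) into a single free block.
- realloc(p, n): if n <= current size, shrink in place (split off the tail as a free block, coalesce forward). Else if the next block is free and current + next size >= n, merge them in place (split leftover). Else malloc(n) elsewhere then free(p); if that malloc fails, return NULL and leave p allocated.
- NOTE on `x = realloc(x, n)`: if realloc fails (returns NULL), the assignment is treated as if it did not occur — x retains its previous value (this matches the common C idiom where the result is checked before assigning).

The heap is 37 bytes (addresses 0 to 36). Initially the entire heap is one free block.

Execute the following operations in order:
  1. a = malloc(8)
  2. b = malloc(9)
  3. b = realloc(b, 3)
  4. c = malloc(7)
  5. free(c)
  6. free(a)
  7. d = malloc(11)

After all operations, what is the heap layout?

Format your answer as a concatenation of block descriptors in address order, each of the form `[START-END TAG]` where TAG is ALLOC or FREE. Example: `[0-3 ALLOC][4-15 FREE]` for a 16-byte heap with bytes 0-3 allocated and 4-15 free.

Answer: [0-7 FREE][8-10 ALLOC][11-21 ALLOC][22-36 FREE]

Derivation:
Op 1: a = malloc(8) -> a = 0; heap: [0-7 ALLOC][8-36 FREE]
Op 2: b = malloc(9) -> b = 8; heap: [0-7 ALLOC][8-16 ALLOC][17-36 FREE]
Op 3: b = realloc(b, 3) -> b = 8; heap: [0-7 ALLOC][8-10 ALLOC][11-36 FREE]
Op 4: c = malloc(7) -> c = 11; heap: [0-7 ALLOC][8-10 ALLOC][11-17 ALLOC][18-36 FREE]
Op 5: free(c) -> (freed c); heap: [0-7 ALLOC][8-10 ALLOC][11-36 FREE]
Op 6: free(a) -> (freed a); heap: [0-7 FREE][8-10 ALLOC][11-36 FREE]
Op 7: d = malloc(11) -> d = 11; heap: [0-7 FREE][8-10 ALLOC][11-21 ALLOC][22-36 FREE]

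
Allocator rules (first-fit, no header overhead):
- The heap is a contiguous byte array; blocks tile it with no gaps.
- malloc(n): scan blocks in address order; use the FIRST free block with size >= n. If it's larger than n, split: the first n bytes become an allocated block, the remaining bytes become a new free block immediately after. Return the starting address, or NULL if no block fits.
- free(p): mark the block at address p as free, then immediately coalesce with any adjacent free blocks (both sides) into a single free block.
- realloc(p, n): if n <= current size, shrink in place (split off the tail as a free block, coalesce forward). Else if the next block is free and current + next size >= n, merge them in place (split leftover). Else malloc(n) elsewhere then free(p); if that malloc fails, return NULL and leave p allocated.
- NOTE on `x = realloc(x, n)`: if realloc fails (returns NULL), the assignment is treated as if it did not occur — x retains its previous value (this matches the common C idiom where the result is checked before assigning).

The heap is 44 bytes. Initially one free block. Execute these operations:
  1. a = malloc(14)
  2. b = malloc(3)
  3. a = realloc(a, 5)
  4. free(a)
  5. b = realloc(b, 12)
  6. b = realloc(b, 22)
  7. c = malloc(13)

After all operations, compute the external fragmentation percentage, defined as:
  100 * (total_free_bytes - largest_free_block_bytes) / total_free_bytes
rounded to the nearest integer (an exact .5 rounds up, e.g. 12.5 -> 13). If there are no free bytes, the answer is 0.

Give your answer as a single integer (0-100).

Answer: 11

Derivation:
Op 1: a = malloc(14) -> a = 0; heap: [0-13 ALLOC][14-43 FREE]
Op 2: b = malloc(3) -> b = 14; heap: [0-13 ALLOC][14-16 ALLOC][17-43 FREE]
Op 3: a = realloc(a, 5) -> a = 0; heap: [0-4 ALLOC][5-13 FREE][14-16 ALLOC][17-43 FREE]
Op 4: free(a) -> (freed a); heap: [0-13 FREE][14-16 ALLOC][17-43 FREE]
Op 5: b = realloc(b, 12) -> b = 14; heap: [0-13 FREE][14-25 ALLOC][26-43 FREE]
Op 6: b = realloc(b, 22) -> b = 14; heap: [0-13 FREE][14-35 ALLOC][36-43 FREE]
Op 7: c = malloc(13) -> c = 0; heap: [0-12 ALLOC][13-13 FREE][14-35 ALLOC][36-43 FREE]
Free blocks: [1 8] total_free=9 largest=8 -> 100*(9-8)/9 = 100/9 ≈ 11.111 -> rounds to 11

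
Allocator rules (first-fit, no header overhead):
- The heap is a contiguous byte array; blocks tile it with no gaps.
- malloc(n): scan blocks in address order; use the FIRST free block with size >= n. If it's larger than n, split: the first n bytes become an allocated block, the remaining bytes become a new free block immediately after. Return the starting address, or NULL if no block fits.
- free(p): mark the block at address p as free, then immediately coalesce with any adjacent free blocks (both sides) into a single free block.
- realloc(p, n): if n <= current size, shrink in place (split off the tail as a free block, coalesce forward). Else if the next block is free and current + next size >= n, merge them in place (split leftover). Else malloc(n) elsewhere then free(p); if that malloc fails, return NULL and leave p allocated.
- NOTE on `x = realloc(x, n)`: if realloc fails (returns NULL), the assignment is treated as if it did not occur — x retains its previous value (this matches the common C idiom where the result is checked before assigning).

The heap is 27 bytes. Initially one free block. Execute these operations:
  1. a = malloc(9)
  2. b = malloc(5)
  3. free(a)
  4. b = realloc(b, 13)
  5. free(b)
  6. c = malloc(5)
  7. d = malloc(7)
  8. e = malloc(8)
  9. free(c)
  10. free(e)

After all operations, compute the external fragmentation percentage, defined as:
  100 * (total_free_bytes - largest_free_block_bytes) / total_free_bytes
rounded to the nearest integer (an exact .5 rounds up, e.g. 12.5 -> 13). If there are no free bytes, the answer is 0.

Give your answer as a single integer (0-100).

Answer: 25

Derivation:
Op 1: a = malloc(9) -> a = 0; heap: [0-8 ALLOC][9-26 FREE]
Op 2: b = malloc(5) -> b = 9; heap: [0-8 ALLOC][9-13 ALLOC][14-26 FREE]
Op 3: free(a) -> (freed a); heap: [0-8 FREE][9-13 ALLOC][14-26 FREE]
Op 4: b = realloc(b, 13) -> b = 9; heap: [0-8 FREE][9-21 ALLOC][22-26 FREE]
Op 5: free(b) -> (freed b); heap: [0-26 FREE]
Op 6: c = malloc(5) -> c = 0; heap: [0-4 ALLOC][5-26 FREE]
Op 7: d = malloc(7) -> d = 5; heap: [0-4 ALLOC][5-11 ALLOC][12-26 FREE]
Op 8: e = malloc(8) -> e = 12; heap: [0-4 ALLOC][5-11 ALLOC][12-19 ALLOC][20-26 FREE]
Op 9: free(c) -> (freed c); heap: [0-4 FREE][5-11 ALLOC][12-19 ALLOC][20-26 FREE]
Op 10: free(e) -> (freed e); heap: [0-4 FREE][5-11 ALLOC][12-26 FREE]
Free blocks: [5 15] total_free=20 largest=15 -> 100*(20-15)/20 = 500/20 = 25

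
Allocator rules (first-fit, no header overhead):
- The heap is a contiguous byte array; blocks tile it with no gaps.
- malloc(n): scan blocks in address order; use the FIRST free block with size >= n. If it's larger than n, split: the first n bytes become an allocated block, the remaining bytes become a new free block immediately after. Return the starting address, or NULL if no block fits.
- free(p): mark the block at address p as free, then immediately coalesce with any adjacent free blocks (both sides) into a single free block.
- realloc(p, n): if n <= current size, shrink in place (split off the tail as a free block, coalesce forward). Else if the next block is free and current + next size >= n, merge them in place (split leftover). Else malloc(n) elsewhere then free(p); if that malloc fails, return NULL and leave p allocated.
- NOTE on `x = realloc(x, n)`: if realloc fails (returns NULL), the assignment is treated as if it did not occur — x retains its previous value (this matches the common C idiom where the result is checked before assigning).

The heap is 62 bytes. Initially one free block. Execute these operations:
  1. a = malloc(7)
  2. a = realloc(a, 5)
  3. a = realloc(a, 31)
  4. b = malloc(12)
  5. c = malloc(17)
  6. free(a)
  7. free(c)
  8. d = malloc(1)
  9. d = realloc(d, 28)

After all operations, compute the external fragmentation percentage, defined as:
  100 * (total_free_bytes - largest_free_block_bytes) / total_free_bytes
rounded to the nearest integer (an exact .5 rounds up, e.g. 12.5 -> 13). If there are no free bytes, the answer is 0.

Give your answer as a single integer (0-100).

Answer: 14

Derivation:
Op 1: a = malloc(7) -> a = 0; heap: [0-6 ALLOC][7-61 FREE]
Op 2: a = realloc(a, 5) -> a = 0; heap: [0-4 ALLOC][5-61 FREE]
Op 3: a = realloc(a, 31) -> a = 0; heap: [0-30 ALLOC][31-61 FREE]
Op 4: b = malloc(12) -> b = 31; heap: [0-30 ALLOC][31-42 ALLOC][43-61 FREE]
Op 5: c = malloc(17) -> c = 43; heap: [0-30 ALLOC][31-42 ALLOC][43-59 ALLOC][60-61 FREE]
Op 6: free(a) -> (freed a); heap: [0-30 FREE][31-42 ALLOC][43-59 ALLOC][60-61 FREE]
Op 7: free(c) -> (freed c); heap: [0-30 FREE][31-42 ALLOC][43-61 FREE]
Op 8: d = malloc(1) -> d = 0; heap: [0-0 ALLOC][1-30 FREE][31-42 ALLOC][43-61 FREE]
Op 9: d = realloc(d, 28) -> d = 0; heap: [0-27 ALLOC][28-30 FREE][31-42 ALLOC][43-61 FREE]
Free blocks: [3 19] total_free=22 largest=19 -> 100*(22-19)/22 = 300/22 ≈ 13.636 -> rounds to 14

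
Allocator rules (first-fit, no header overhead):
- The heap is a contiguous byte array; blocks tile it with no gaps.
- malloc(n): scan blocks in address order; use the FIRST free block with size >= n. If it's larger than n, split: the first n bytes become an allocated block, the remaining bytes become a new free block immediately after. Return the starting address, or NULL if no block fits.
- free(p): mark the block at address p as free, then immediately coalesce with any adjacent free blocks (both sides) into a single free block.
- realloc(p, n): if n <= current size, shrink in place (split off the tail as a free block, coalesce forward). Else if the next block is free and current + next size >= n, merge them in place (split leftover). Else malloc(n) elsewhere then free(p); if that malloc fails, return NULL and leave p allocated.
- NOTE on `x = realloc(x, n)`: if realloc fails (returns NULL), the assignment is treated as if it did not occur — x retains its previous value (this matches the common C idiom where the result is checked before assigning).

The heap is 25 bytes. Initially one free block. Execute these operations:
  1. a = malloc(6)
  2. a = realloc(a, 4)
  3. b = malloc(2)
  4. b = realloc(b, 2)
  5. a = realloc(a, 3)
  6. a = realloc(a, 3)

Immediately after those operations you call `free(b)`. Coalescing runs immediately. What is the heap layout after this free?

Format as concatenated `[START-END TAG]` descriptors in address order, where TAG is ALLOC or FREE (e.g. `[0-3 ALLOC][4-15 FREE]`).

Answer: [0-2 ALLOC][3-24 FREE]

Derivation:
Op 1: a = malloc(6) -> a = 0; heap: [0-5 ALLOC][6-24 FREE]
Op 2: a = realloc(a, 4) -> a = 0; heap: [0-3 ALLOC][4-24 FREE]
Op 3: b = malloc(2) -> b = 4; heap: [0-3 ALLOC][4-5 ALLOC][6-24 FREE]
Op 4: b = realloc(b, 2) -> b = 4; heap: [0-3 ALLOC][4-5 ALLOC][6-24 FREE]
Op 5: a = realloc(a, 3) -> a = 0; heap: [0-2 ALLOC][3-3 FREE][4-5 ALLOC][6-24 FREE]
Op 6: a = realloc(a, 3) -> a = 0; heap: [0-2 ALLOC][3-3 FREE][4-5 ALLOC][6-24 FREE]
free(b): b = 4 -> block [4-5 ALLOC]; mark free, coalesce with adjacent free neighbors -> [0-2 ALLOC][3-24 FREE]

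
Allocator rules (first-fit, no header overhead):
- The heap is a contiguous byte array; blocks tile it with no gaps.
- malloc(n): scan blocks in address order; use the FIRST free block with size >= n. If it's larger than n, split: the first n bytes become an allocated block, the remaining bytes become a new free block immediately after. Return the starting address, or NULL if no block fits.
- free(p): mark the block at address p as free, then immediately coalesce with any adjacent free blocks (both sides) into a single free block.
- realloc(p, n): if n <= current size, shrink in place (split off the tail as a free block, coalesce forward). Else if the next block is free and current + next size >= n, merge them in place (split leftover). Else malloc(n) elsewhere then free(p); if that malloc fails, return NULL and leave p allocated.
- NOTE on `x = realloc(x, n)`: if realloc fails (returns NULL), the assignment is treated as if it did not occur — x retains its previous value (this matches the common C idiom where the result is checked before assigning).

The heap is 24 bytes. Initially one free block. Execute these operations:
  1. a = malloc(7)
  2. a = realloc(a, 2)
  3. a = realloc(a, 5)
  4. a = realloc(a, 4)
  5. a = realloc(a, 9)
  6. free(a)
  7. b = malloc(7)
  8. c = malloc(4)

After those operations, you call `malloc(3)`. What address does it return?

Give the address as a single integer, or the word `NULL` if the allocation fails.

Answer: 11

Derivation:
Op 1: a = malloc(7) -> a = 0; heap: [0-6 ALLOC][7-23 FREE]
Op 2: a = realloc(a, 2) -> a = 0; heap: [0-1 ALLOC][2-23 FREE]
Op 3: a = realloc(a, 5) -> a = 0; heap: [0-4 ALLOC][5-23 FREE]
Op 4: a = realloc(a, 4) -> a = 0; heap: [0-3 ALLOC][4-23 FREE]
Op 5: a = realloc(a, 9) -> a = 0; heap: [0-8 ALLOC][9-23 FREE]
Op 6: free(a) -> (freed a); heap: [0-23 FREE]
Op 7: b = malloc(7) -> b = 0; heap: [0-6 ALLOC][7-23 FREE]
Op 8: c = malloc(4) -> c = 7; heap: [0-6 ALLOC][7-10 ALLOC][11-23 FREE]
malloc(3): first-fit scan over [0-6 ALLOC][7-10 ALLOC][11-23 FREE] -> 11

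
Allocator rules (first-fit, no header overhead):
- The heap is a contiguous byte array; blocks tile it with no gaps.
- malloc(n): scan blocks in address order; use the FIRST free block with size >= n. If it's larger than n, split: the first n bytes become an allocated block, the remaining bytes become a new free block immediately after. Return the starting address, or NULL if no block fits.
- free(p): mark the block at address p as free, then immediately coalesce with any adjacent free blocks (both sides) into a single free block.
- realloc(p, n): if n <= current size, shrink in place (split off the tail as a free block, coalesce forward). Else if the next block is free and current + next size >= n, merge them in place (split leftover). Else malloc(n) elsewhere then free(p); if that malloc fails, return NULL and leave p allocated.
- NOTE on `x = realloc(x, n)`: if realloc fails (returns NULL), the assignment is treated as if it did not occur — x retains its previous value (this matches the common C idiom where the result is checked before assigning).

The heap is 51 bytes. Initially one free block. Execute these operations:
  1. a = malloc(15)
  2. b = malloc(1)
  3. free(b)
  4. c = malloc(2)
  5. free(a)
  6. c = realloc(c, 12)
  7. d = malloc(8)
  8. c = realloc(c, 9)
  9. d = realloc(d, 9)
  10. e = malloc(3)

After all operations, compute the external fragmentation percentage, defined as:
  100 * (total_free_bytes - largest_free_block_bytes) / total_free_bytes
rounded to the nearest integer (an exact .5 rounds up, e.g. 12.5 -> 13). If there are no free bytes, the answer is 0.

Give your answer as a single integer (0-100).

Answer: 10

Derivation:
Op 1: a = malloc(15) -> a = 0; heap: [0-14 ALLOC][15-50 FREE]
Op 2: b = malloc(1) -> b = 15; heap: [0-14 ALLOC][15-15 ALLOC][16-50 FREE]
Op 3: free(b) -> (freed b); heap: [0-14 ALLOC][15-50 FREE]
Op 4: c = malloc(2) -> c = 15; heap: [0-14 ALLOC][15-16 ALLOC][17-50 FREE]
Op 5: free(a) -> (freed a); heap: [0-14 FREE][15-16 ALLOC][17-50 FREE]
Op 6: c = realloc(c, 12) -> c = 15; heap: [0-14 FREE][15-26 ALLOC][27-50 FREE]
Op 7: d = malloc(8) -> d = 0; heap: [0-7 ALLOC][8-14 FREE][15-26 ALLOC][27-50 FREE]
Op 8: c = realloc(c, 9) -> c = 15; heap: [0-7 ALLOC][8-14 FREE][15-23 ALLOC][24-50 FREE]
Op 9: d = realloc(d, 9) -> d = 0; heap: [0-8 ALLOC][9-14 FREE][15-23 ALLOC][24-50 FREE]
Op 10: e = malloc(3) -> e = 9; heap: [0-8 ALLOC][9-11 ALLOC][12-14 FREE][15-23 ALLOC][24-50 FREE]
Free blocks: [3 27] total_free=30 largest=27 -> 100*(30-27)/30 = 300/30 = 10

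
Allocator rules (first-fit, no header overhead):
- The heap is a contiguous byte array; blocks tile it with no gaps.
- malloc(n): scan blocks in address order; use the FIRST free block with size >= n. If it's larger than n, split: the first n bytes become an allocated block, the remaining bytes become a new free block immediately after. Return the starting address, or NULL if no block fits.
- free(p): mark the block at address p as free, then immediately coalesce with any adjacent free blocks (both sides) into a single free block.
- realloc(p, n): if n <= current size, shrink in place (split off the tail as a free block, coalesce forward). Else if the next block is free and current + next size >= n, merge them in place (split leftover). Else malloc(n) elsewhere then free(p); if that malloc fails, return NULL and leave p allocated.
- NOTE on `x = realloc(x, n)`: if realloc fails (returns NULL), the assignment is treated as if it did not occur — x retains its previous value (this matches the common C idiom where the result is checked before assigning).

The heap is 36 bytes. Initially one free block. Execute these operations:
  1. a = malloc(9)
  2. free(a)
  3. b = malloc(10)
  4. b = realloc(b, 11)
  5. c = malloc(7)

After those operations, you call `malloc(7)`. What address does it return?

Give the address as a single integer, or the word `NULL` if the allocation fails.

Op 1: a = malloc(9) -> a = 0; heap: [0-8 ALLOC][9-35 FREE]
Op 2: free(a) -> (freed a); heap: [0-35 FREE]
Op 3: b = malloc(10) -> b = 0; heap: [0-9 ALLOC][10-35 FREE]
Op 4: b = realloc(b, 11) -> b = 0; heap: [0-10 ALLOC][11-35 FREE]
Op 5: c = malloc(7) -> c = 11; heap: [0-10 ALLOC][11-17 ALLOC][18-35 FREE]
malloc(7): first-fit scan over [0-10 ALLOC][11-17 ALLOC][18-35 FREE] -> 18

Answer: 18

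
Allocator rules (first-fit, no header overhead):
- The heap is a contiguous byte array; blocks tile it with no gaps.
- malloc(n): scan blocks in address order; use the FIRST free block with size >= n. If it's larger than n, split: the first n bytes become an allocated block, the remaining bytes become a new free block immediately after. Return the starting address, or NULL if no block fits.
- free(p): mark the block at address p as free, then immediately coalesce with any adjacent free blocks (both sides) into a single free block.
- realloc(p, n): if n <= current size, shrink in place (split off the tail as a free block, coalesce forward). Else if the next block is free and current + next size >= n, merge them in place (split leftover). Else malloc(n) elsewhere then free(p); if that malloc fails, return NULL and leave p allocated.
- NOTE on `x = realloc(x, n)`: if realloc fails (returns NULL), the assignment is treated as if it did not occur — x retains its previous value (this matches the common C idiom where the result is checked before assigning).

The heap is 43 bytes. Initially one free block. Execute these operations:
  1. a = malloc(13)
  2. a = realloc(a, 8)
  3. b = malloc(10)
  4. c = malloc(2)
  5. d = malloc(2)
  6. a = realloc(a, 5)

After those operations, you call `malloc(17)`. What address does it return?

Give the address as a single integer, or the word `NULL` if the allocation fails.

Answer: 22

Derivation:
Op 1: a = malloc(13) -> a = 0; heap: [0-12 ALLOC][13-42 FREE]
Op 2: a = realloc(a, 8) -> a = 0; heap: [0-7 ALLOC][8-42 FREE]
Op 3: b = malloc(10) -> b = 8; heap: [0-7 ALLOC][8-17 ALLOC][18-42 FREE]
Op 4: c = malloc(2) -> c = 18; heap: [0-7 ALLOC][8-17 ALLOC][18-19 ALLOC][20-42 FREE]
Op 5: d = malloc(2) -> d = 20; heap: [0-7 ALLOC][8-17 ALLOC][18-19 ALLOC][20-21 ALLOC][22-42 FREE]
Op 6: a = realloc(a, 5) -> a = 0; heap: [0-4 ALLOC][5-7 FREE][8-17 ALLOC][18-19 ALLOC][20-21 ALLOC][22-42 FREE]
malloc(17): first-fit scan over [0-4 ALLOC][5-7 FREE][8-17 ALLOC][18-19 ALLOC][20-21 ALLOC][22-42 FREE] -> 22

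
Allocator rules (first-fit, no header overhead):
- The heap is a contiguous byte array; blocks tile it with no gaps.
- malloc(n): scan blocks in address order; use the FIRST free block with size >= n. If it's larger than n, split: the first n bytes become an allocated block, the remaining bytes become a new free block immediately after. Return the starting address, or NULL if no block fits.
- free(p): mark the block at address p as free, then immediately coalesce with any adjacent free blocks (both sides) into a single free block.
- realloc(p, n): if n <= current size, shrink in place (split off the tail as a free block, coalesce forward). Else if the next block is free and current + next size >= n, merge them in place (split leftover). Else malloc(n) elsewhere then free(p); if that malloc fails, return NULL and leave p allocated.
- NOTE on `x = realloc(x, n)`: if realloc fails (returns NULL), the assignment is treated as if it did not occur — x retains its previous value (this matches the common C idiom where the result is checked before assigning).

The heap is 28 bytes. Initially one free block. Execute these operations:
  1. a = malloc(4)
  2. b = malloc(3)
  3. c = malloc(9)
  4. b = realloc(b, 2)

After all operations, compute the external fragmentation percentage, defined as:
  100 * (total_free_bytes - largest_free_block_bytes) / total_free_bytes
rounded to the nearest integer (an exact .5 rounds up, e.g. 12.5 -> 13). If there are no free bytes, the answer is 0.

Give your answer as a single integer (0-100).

Answer: 8

Derivation:
Op 1: a = malloc(4) -> a = 0; heap: [0-3 ALLOC][4-27 FREE]
Op 2: b = malloc(3) -> b = 4; heap: [0-3 ALLOC][4-6 ALLOC][7-27 FREE]
Op 3: c = malloc(9) -> c = 7; heap: [0-3 ALLOC][4-6 ALLOC][7-15 ALLOC][16-27 FREE]
Op 4: b = realloc(b, 2) -> b = 4; heap: [0-3 ALLOC][4-5 ALLOC][6-6 FREE][7-15 ALLOC][16-27 FREE]
Free blocks: [1 12] total_free=13 largest=12 -> 100*(13-12)/13 = 100/13 ≈ 7.692 -> rounds to 8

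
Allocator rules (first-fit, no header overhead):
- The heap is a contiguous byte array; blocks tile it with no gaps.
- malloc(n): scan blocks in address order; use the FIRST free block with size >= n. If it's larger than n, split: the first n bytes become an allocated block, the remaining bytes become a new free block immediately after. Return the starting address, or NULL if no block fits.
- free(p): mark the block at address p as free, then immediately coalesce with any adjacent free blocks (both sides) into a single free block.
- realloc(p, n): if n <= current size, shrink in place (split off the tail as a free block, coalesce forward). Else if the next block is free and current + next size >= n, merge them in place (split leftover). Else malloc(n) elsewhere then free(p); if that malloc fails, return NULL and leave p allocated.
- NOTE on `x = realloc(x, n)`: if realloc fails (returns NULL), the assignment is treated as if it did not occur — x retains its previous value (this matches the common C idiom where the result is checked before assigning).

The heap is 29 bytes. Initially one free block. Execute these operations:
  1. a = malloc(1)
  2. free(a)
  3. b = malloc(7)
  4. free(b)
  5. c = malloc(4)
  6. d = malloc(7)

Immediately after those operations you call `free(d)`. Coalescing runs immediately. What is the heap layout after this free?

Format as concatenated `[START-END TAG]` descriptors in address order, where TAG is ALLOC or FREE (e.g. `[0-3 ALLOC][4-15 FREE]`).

Op 1: a = malloc(1) -> a = 0; heap: [0-0 ALLOC][1-28 FREE]
Op 2: free(a) -> (freed a); heap: [0-28 FREE]
Op 3: b = malloc(7) -> b = 0; heap: [0-6 ALLOC][7-28 FREE]
Op 4: free(b) -> (freed b); heap: [0-28 FREE]
Op 5: c = malloc(4) -> c = 0; heap: [0-3 ALLOC][4-28 FREE]
Op 6: d = malloc(7) -> d = 4; heap: [0-3 ALLOC][4-10 ALLOC][11-28 FREE]
free(d): d = 4 -> block [4-10 ALLOC]; mark free, coalesce with adjacent free neighbors -> [0-3 ALLOC][4-28 FREE]

Answer: [0-3 ALLOC][4-28 FREE]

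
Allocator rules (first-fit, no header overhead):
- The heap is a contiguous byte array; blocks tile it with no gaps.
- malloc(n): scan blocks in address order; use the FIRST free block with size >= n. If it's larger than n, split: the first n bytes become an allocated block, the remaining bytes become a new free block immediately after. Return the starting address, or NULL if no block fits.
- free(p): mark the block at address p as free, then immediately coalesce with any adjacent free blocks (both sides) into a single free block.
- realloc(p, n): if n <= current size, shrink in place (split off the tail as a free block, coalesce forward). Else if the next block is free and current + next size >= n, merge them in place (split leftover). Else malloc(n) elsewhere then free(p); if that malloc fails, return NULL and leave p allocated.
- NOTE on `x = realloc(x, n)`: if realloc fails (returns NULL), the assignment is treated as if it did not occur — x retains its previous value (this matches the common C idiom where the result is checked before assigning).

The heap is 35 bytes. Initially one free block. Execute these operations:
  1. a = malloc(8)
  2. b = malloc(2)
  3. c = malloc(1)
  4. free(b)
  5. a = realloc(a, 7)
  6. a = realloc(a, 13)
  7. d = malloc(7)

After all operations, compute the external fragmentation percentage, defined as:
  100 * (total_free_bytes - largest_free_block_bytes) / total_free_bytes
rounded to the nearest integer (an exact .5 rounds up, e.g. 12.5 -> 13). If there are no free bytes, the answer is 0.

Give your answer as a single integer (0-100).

Answer: 21

Derivation:
Op 1: a = malloc(8) -> a = 0; heap: [0-7 ALLOC][8-34 FREE]
Op 2: b = malloc(2) -> b = 8; heap: [0-7 ALLOC][8-9 ALLOC][10-34 FREE]
Op 3: c = malloc(1) -> c = 10; heap: [0-7 ALLOC][8-9 ALLOC][10-10 ALLOC][11-34 FREE]
Op 4: free(b) -> (freed b); heap: [0-7 ALLOC][8-9 FREE][10-10 ALLOC][11-34 FREE]
Op 5: a = realloc(a, 7) -> a = 0; heap: [0-6 ALLOC][7-9 FREE][10-10 ALLOC][11-34 FREE]
Op 6: a = realloc(a, 13) -> a = 11; heap: [0-9 FREE][10-10 ALLOC][11-23 ALLOC][24-34 FREE]
Op 7: d = malloc(7) -> d = 0; heap: [0-6 ALLOC][7-9 FREE][10-10 ALLOC][11-23 ALLOC][24-34 FREE]
Free blocks: [3 11] total_free=14 largest=11 -> 100*(14-11)/14 = 300/14 ≈ 21.429 -> rounds to 21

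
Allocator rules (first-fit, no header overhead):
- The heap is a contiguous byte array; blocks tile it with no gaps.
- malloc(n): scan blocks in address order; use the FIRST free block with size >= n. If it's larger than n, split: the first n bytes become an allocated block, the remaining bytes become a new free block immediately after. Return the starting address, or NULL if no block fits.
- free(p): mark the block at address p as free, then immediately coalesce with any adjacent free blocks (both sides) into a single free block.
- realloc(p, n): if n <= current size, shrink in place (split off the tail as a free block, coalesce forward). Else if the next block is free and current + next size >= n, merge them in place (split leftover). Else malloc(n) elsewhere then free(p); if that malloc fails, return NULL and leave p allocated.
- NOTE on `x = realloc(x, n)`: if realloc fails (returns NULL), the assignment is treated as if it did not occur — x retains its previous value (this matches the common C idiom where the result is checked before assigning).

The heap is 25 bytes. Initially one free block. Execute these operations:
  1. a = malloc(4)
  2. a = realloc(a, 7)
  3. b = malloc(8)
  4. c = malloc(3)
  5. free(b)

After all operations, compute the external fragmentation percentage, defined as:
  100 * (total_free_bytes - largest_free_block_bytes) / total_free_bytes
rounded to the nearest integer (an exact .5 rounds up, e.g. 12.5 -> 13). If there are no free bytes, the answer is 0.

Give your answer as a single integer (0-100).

Op 1: a = malloc(4) -> a = 0; heap: [0-3 ALLOC][4-24 FREE]
Op 2: a = realloc(a, 7) -> a = 0; heap: [0-6 ALLOC][7-24 FREE]
Op 3: b = malloc(8) -> b = 7; heap: [0-6 ALLOC][7-14 ALLOC][15-24 FREE]
Op 4: c = malloc(3) -> c = 15; heap: [0-6 ALLOC][7-14 ALLOC][15-17 ALLOC][18-24 FREE]
Op 5: free(b) -> (freed b); heap: [0-6 ALLOC][7-14 FREE][15-17 ALLOC][18-24 FREE]
Free blocks: [8 7] total_free=15 largest=8 -> 100*(15-8)/15 = 700/15 ≈ 46.667 -> rounds to 47

Answer: 47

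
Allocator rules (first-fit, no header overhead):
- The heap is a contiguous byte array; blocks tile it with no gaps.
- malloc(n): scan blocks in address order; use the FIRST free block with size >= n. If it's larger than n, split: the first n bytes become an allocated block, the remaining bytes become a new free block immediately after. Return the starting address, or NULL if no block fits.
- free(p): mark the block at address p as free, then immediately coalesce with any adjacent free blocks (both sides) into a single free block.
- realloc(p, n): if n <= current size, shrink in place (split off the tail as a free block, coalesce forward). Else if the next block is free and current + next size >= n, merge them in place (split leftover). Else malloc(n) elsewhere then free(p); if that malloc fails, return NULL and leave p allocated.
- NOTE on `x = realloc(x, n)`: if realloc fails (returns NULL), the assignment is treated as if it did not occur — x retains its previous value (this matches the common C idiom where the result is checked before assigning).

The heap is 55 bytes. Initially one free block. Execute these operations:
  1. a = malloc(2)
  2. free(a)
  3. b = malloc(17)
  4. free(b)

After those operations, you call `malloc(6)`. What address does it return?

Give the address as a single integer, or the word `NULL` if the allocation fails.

Op 1: a = malloc(2) -> a = 0; heap: [0-1 ALLOC][2-54 FREE]
Op 2: free(a) -> (freed a); heap: [0-54 FREE]
Op 3: b = malloc(17) -> b = 0; heap: [0-16 ALLOC][17-54 FREE]
Op 4: free(b) -> (freed b); heap: [0-54 FREE]
malloc(6): first-fit scan over [0-54 FREE] -> 0

Answer: 0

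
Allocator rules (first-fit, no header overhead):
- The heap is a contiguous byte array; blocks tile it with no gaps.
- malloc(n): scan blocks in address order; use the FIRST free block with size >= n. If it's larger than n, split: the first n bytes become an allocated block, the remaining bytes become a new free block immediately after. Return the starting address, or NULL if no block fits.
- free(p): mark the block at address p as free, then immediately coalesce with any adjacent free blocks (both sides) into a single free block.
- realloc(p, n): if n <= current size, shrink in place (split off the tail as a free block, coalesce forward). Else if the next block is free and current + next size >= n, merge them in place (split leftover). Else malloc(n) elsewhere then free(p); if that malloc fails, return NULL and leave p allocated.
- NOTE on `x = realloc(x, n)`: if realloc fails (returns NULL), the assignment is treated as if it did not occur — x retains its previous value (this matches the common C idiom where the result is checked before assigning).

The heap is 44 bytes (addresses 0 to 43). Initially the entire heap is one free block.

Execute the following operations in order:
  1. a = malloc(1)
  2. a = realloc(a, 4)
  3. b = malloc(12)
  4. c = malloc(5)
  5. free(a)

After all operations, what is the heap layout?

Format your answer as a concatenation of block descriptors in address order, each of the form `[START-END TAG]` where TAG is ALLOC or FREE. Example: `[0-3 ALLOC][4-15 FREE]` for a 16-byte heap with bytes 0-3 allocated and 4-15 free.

Answer: [0-3 FREE][4-15 ALLOC][16-20 ALLOC][21-43 FREE]

Derivation:
Op 1: a = malloc(1) -> a = 0; heap: [0-0 ALLOC][1-43 FREE]
Op 2: a = realloc(a, 4) -> a = 0; heap: [0-3 ALLOC][4-43 FREE]
Op 3: b = malloc(12) -> b = 4; heap: [0-3 ALLOC][4-15 ALLOC][16-43 FREE]
Op 4: c = malloc(5) -> c = 16; heap: [0-3 ALLOC][4-15 ALLOC][16-20 ALLOC][21-43 FREE]
Op 5: free(a) -> (freed a); heap: [0-3 FREE][4-15 ALLOC][16-20 ALLOC][21-43 FREE]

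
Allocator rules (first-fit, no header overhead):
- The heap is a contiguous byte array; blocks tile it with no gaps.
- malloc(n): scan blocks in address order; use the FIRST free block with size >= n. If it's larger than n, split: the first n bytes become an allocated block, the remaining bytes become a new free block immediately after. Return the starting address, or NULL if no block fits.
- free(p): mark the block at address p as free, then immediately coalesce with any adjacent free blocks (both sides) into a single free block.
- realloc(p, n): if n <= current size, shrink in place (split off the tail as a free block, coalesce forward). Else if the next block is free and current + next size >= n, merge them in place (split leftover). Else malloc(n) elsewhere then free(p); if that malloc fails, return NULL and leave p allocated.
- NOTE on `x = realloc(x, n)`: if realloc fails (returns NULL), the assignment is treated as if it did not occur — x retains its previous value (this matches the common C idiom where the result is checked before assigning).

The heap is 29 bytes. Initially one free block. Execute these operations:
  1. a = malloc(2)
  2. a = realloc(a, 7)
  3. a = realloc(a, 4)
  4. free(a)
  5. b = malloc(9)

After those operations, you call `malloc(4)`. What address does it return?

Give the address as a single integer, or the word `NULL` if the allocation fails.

Op 1: a = malloc(2) -> a = 0; heap: [0-1 ALLOC][2-28 FREE]
Op 2: a = realloc(a, 7) -> a = 0; heap: [0-6 ALLOC][7-28 FREE]
Op 3: a = realloc(a, 4) -> a = 0; heap: [0-3 ALLOC][4-28 FREE]
Op 4: free(a) -> (freed a); heap: [0-28 FREE]
Op 5: b = malloc(9) -> b = 0; heap: [0-8 ALLOC][9-28 FREE]
malloc(4): first-fit scan over [0-8 ALLOC][9-28 FREE] -> 9

Answer: 9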